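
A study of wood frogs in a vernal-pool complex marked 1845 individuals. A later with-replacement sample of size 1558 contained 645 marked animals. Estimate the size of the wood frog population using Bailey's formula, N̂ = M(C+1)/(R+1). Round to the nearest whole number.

N̂ = 1845·(1558+1)/(645+1) = 1845·1559/646 = 2876355/646 ≈ 4452.6 → 4453

N ≈ 4453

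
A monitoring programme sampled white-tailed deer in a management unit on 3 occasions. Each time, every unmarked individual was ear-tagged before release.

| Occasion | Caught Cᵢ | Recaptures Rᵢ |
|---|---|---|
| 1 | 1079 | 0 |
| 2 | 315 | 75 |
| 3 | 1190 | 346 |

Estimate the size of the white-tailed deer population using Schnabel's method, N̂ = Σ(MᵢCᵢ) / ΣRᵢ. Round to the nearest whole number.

Marked at large before each occasion: Mᵢ = Σⱼ<ᵢ (Cⱼ − Rⱼ) → M1=0, M2=1079, M3=1319
Σ MᵢCᵢ = 0·1079 + 1079·315 + 1319·1190 = 0 + 339885 + 1569610 = 1909495
Σ Rᵢ = 0 + 75 + 346 = 421
N̂ = 1909495 / 421 ≈ 4535.6 → 4536

N ≈ 4536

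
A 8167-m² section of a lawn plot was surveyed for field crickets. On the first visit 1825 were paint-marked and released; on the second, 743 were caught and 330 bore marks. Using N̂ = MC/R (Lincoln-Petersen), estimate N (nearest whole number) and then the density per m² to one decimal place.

N̂ = 1825·743/330 = 1355975/330 ≈ 4109.0 → 4109
Density = N̂ / area = 4109 / 8167 ≈ 0.50 → 0.5 per m²

density ≈ 0.5 field crickets per m²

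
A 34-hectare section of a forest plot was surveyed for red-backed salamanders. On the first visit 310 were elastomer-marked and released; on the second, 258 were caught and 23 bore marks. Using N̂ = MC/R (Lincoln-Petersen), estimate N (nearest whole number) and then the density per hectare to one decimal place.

N̂ = 310·258/23 = 79980/23 ≈ 3477.4 → 3477
Density = N̂ / area = 3477 / 34 ≈ 102.26 → 102.3 per hectare

density ≈ 102.3 red-backed salamanders per hectare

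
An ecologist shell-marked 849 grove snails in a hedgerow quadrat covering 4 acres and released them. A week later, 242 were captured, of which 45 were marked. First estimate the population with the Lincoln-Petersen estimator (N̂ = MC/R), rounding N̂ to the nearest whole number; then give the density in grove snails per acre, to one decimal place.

N̂ = 849·242/45 = 205458/45 ≈ 4565.7 → 4566
Density = N̂ / area = 4566 / 4 ≈ 1141.50 → 1141.5 per acre

density ≈ 1141.5 grove snails per acre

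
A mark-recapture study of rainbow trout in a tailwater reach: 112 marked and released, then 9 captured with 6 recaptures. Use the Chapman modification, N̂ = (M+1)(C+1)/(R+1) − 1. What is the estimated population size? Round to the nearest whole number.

N̂ = (112+1)(9+1)/(6+1) − 1 = 113·10/7 − 1
= 1130/7 − 1 ≈ 161.4 − 1 ≈ 160.4 → 160

N ≈ 160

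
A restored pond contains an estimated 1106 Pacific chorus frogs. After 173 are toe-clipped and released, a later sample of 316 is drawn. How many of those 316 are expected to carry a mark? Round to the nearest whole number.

expected recaptures ≈ 49

The marked fraction of the population is 173/1106, so in a sample of 316 expect C·(M/N) marked.
E[R] = 173 × 316 / 1106 = 54668 / 1106 ≈ 49.4 → 49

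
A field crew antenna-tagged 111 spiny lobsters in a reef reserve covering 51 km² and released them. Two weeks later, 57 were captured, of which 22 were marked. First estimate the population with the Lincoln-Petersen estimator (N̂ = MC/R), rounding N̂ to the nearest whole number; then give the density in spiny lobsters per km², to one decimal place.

density ≈ 5.6 spiny lobsters per km²

N̂ = 111·57/22 = 6327/22 ≈ 287.6 → 288
Density = N̂ / area = 288 / 51 ≈ 5.647 → 5.6 per km²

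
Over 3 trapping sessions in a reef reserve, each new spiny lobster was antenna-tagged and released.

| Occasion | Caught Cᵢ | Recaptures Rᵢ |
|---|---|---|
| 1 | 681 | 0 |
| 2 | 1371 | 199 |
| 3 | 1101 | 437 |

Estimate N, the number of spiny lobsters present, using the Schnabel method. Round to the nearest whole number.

N ≈ 4676

Marked at large before each occasion: Mᵢ = Σⱼ<ᵢ (Cⱼ − Rⱼ) → M1=0, M2=681, M3=1853
Σ MᵢCᵢ = 0·681 + 681·1371 + 1853·1101 = 0 + 933651 + 2040153 = 2973804
Σ Rᵢ = 0 + 199 + 437 = 636
N̂ = 2973804 / 636 ≈ 4675.8 → 4676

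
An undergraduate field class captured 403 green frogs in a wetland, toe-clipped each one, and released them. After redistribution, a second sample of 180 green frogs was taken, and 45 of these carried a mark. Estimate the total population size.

N = 1612

N = (403 × 180) / 45 = 72540 / 45 = 1612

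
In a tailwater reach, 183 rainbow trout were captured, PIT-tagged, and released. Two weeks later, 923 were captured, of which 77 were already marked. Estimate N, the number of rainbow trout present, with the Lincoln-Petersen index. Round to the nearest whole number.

N = (183 × 923) / 77 = 168909 / 77 ≈ 2193.6 → 2194

N ≈ 2194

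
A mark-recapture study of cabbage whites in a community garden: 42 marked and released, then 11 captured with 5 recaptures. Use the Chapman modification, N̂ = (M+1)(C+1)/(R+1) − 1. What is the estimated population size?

N̂ = (42+1)(11+1)/(5+1) − 1 = 43·12/6 − 1
= 516/6 − 1 = 86 − 1 = 85

N = 85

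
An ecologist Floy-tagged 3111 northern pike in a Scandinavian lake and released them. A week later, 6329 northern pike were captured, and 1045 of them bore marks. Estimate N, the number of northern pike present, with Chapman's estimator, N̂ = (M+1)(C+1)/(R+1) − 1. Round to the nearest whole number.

N ≈ 18,832

N̂ = (3111+1)(6329+1)/(1045+1) − 1 = 3112·6330/1046 − 1
= 19698960/1046 − 1 ≈ 18832.7 − 1 ≈ 18831.7 → 18832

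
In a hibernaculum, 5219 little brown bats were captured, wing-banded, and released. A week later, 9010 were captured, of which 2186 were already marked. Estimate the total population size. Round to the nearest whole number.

N ≈ 21,511

If marked individuals mix randomly, R/C ≈ M/N, giving N ≈ M·C/R.
N = (5219 × 9010) / 2186 = 47023190 / 2186 ≈ 21511.1 → 21511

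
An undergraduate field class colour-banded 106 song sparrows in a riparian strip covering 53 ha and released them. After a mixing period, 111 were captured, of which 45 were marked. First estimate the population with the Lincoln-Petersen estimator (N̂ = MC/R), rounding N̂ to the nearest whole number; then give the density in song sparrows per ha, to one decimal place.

N̂ = 106·111/45 = 11766/45 ≈ 261.47 → 261
Density = N̂ / area = 261 / 53 ≈ 4.92 → 4.9 per ha

density ≈ 4.9 song sparrows per ha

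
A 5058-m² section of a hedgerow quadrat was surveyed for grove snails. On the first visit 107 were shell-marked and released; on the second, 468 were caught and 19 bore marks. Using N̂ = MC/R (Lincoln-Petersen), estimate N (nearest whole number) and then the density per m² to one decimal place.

N̂ = 107·468/19 = 50076/19 ≈ 2635.6 → 2636
Density = N̂ / area = 2636 / 5058 ≈ 0.52 → 0.5 per m²

density ≈ 0.5 grove snails per m²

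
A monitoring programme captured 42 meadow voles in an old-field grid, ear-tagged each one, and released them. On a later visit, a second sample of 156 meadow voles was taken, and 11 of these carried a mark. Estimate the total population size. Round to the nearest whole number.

Lincoln-Petersen assumes M/N = R/C, so N = M·C / R.
N = (42 × 156) / 11 = 6552 / 11 ≈ 595.6 → 596

N ≈ 596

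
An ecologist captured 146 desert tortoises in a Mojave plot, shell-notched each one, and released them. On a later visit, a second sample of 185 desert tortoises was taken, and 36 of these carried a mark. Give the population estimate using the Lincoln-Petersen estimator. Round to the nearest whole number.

The marked fraction in the recapture sample should equal the marked fraction in the population: 36/185 = 146/N.
N = (146 × 185) / 36 = 27010 / 36 ≈ 750.3 → 750

N ≈ 750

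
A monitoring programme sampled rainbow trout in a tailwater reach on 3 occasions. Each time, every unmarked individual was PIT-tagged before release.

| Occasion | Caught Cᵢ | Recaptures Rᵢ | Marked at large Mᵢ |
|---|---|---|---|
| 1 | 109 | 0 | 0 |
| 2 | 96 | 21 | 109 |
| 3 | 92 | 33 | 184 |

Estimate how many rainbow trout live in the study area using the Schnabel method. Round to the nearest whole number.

Σ MᵢCᵢ = 0·109 + 109·96 + 184·92 = 0 + 10464 + 16928 = 27392
Σ Rᵢ = 0 + 21 + 33 = 54
N̂ = 27392 / 54 ≈ 507.3 → 507

N ≈ 507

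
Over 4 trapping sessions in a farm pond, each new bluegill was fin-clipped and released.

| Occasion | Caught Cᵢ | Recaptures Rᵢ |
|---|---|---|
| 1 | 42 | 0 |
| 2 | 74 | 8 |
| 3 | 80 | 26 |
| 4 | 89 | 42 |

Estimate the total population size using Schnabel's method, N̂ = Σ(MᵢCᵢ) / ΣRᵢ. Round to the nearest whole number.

Marked at large before each occasion: Mᵢ = Σⱼ<ᵢ (Cⱼ − Rⱼ) → M1=0, M2=42, M3=108, M4=162
Σ MᵢCᵢ = 0·42 + 42·74 + 108·80 + 162·89 = 0 + 3108 + 8640 + 14418 = 26166
Σ Rᵢ = 0 + 8 + 26 + 42 = 76
N̂ = 26166 / 76 ≈ 344.3 → 344

N ≈ 344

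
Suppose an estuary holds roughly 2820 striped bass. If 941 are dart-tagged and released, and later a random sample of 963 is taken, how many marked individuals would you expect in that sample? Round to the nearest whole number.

Expected recaptures E[R] = M·C / N.
E[R] = 941 × 963 / 2820 = 906183 / 2820 ≈ 321.3 → 321

expected recaptures ≈ 321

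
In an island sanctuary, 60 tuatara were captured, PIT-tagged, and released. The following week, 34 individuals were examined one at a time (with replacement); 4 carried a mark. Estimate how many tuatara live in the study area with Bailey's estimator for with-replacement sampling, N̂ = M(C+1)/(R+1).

N̂ = 60·(34+1)/(4+1) = 60·35/5 = 2100/5 = 420

N = 420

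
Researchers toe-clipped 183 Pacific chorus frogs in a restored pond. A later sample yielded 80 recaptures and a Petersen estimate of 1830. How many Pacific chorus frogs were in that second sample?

From N = M·C/R: C = N·R / M = 1830·80 / 183 = 146400 / 183 = 800.

C = 800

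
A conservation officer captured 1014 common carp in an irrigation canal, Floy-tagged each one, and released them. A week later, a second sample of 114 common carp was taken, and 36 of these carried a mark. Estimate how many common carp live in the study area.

N = 3211

Lincoln-Petersen assumes M/N = R/C, so N = M·C / R.
N = (1014 × 114) / 36 = 115596 / 36 = 3211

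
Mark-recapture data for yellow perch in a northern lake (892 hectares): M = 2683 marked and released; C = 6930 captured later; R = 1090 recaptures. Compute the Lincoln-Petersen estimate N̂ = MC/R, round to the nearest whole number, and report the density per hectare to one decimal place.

density ≈ 19.1 yellow perch per hectare

N̂ = 2683·6930/1090 = 18593190/1090 ≈ 17058.0 → 17058
Density = N̂ / area = 17058 / 892 ≈ 19.12 → 19.1 per hectare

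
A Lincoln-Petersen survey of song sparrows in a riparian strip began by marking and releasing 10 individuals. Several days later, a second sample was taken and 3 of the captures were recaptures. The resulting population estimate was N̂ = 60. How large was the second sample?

C = 18

From N = M·C/R: C = N·R / M = 60·3 / 10 = 180 / 10 = 18.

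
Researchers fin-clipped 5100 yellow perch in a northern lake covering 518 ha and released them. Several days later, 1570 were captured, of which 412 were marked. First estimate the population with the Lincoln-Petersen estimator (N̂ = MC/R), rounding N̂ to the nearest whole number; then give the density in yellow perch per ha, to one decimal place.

density ≈ 37.5 yellow perch per ha

N̂ = 5100·1570/412 = 8007000/412 ≈ 19434.47 → 19434
Density = N̂ / area = 19434 / 518 ≈ 37.52 → 37.5 per ha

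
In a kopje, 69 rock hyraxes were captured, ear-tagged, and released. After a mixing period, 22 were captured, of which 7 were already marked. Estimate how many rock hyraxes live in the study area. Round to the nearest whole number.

The marked fraction in the recapture sample should equal the marked fraction in the population: 7/22 = 69/N.
N = (69 × 22) / 7 = 1518 / 7 ≈ 216.9 → 217

N ≈ 217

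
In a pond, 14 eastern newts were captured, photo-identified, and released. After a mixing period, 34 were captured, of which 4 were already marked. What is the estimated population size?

N = 119

N = (14 × 34) / 4 = 476 / 4 = 119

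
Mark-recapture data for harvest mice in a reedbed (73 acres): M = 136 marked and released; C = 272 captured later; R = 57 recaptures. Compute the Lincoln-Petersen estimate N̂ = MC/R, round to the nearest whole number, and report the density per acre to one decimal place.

N̂ = 136·272/57 = 36992/57 ≈ 649.0 → 649
Density = N̂ / area = 649 / 73 ≈ 8.89 → 8.9 per acre

density ≈ 8.9 harvest mice per acre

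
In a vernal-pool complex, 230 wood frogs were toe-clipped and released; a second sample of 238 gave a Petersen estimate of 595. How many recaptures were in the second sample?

R = 92

From N = M·C/R: R = M·C / N = 230·238 / 595 = 54740 / 595 = 92.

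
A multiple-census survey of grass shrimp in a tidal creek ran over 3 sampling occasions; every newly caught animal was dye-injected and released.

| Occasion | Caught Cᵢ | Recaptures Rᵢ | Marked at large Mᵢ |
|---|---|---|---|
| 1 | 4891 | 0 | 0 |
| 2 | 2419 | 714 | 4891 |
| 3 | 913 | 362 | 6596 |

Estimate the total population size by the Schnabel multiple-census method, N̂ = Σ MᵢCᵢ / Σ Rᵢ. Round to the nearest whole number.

N ≈ 16,592

Σ MᵢCᵢ = 0·4891 + 4891·2419 + 6596·913 = 0 + 11831329 + 6022148 = 17853477
Σ Rᵢ = 0 + 714 + 362 = 1076
N̂ = 17853477 / 1076 ≈ 16592.45 → 16592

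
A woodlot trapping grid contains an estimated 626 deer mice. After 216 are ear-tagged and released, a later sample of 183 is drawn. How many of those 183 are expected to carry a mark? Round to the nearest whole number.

expected recaptures ≈ 63

The marked fraction of the population is 216/626, so in a sample of 183 expect C·(M/N) marked.
E[R] = 216 × 183 / 626 = 39528 / 626 ≈ 63.1 → 63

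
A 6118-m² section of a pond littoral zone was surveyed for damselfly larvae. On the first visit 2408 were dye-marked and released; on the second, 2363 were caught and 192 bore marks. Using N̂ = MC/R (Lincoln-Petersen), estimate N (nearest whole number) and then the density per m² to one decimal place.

density ≈ 4.8 damselfly larvae per m²

N̂ = 2408·2363/192 = 5690104/192 ≈ 29636.0 → 29636
Density = N̂ / area = 29636 / 6118 ≈ 4.84 → 4.8 per m²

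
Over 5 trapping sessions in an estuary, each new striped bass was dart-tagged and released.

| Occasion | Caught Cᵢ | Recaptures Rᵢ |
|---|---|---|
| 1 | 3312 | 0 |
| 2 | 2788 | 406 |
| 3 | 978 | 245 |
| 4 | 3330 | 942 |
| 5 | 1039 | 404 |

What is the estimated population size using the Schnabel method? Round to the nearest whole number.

N ≈ 22,716

Marked at large before each occasion: Mᵢ = Σⱼ<ᵢ (Cⱼ − Rⱼ) → M1=0, M2=3312, M3=5694, M4=6427, M5=8815
Σ MᵢCᵢ = 0·3312 + 3312·2788 + 5694·978 + 6427·3330 + 8815·1039 = 0 + 9233856 + 5568732 + 21401910 + 9158785 = 45363283
Σ Rᵢ = 0 + 406 + 245 + 942 + 404 = 1997
N̂ = 45363283 / 1997 ≈ 22715.7 → 22716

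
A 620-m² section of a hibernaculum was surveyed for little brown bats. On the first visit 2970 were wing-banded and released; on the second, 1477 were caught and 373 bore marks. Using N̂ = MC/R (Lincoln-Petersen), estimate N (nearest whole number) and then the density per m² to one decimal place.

density ≈ 19.0 little brown bats per m²

N̂ = 2970·1477/373 = 4386690/373 ≈ 11760.6 → 11761
Density = N̂ / area = 11761 / 620 ≈ 18.97 → 19.0 per m²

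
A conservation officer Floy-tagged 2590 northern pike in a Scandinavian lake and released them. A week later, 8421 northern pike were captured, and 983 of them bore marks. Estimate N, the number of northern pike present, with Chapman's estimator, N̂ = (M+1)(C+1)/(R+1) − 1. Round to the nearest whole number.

N ≈ 22,175

N̂ = (2590+1)(8421+1)/(983+1) − 1 = 2591·8422/984 − 1
= 21821402/984 − 1 ≈ 22176.2 − 1 ≈ 22175.2 → 22175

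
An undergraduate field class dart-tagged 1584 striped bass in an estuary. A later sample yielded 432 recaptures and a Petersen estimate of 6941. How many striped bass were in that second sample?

From N = M·C/R: C = N·R / M = 6941·432 / 1584 = 2998512 / 1584 = 1893.

C = 1893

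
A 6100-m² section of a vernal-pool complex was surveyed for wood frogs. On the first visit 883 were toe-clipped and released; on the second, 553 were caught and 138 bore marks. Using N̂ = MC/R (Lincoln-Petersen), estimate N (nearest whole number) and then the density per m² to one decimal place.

N̂ = 883·553/138 = 488299/138 ≈ 3538.4 → 3538
Density = N̂ / area = 3538 / 6100 ≈ 0.58 → 0.6 per m²

density ≈ 0.6 wood frogs per m²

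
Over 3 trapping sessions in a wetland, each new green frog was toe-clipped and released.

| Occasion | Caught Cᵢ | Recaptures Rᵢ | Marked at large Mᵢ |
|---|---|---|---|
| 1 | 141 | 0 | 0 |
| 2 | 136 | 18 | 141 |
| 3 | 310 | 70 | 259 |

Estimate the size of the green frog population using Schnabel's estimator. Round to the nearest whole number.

N ≈ 1130

Σ MᵢCᵢ = 0·141 + 141·136 + 259·310 = 0 + 19176 + 80290 = 99466
Σ Rᵢ = 0 + 18 + 70 = 88
N̂ = 99466 / 88 ≈ 1130.3 → 1130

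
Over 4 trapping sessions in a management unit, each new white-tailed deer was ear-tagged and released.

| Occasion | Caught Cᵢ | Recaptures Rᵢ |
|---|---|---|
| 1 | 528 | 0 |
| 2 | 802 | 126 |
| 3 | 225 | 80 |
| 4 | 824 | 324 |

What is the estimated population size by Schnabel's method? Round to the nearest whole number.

N ≈ 3407

Marked at large before each occasion: Mᵢ = Σⱼ<ᵢ (Cⱼ − Rⱼ) → M1=0, M2=528, M3=1204, M4=1349
Σ MᵢCᵢ = 0·528 + 528·802 + 1204·225 + 1349·824 = 0 + 423456 + 270900 + 1111576 = 1805932
Σ Rᵢ = 0 + 126 + 80 + 324 = 530
N̂ = 1805932 / 530 ≈ 3407.4 → 3407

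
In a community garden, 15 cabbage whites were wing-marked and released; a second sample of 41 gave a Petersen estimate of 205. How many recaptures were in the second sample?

From N = M·C/R: R = M·C / N = 15·41 / 205 = 615 / 205 = 3.

R = 3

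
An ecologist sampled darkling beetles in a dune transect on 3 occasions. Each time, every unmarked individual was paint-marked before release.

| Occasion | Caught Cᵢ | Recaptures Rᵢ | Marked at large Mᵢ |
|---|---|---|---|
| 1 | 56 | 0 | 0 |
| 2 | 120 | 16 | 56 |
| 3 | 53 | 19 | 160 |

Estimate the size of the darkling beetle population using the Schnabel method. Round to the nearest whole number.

N ≈ 434

Σ MᵢCᵢ = 0·56 + 56·120 + 160·53 = 0 + 6720 + 8480 = 15200
Σ Rᵢ = 0 + 16 + 19 = 35
N̂ = 15200 / 35 ≈ 434.3 → 434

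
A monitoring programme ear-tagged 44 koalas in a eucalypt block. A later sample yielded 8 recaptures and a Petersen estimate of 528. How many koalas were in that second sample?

From N = M·C/R: C = N·R / M = 528·8 / 44 = 4224 / 44 = 96.

C = 96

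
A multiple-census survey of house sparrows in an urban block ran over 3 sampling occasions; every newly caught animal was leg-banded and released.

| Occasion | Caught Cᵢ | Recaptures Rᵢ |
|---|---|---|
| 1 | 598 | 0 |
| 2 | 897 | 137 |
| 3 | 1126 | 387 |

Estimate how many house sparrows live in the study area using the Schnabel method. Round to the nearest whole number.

Marked at large before each occasion: Mᵢ = Σⱼ<ᵢ (Cⱼ − Rⱼ) → M1=0, M2=598, M3=1358
Σ MᵢCᵢ = 0·598 + 598·897 + 1358·1126 = 0 + 536406 + 1529108 = 2065514
Σ Rᵢ = 0 + 137 + 387 = 524
N̂ = 2065514 / 524 ≈ 3941.8 → 3942

N ≈ 3942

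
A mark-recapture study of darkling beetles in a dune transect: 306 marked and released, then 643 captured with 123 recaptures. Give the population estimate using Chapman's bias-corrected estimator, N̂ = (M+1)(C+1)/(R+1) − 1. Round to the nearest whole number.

N̂ = (306+1)(643+1)/(123+1) − 1 = 307·644/124 − 1
= 197708/124 − 1 ≈ 1594.4 − 1 ≈ 1593.4 → 1593

N ≈ 1593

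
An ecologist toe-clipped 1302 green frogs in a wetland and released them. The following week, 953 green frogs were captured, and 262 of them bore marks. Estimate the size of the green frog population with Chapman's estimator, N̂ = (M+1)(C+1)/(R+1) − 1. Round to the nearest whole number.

N̂ = (1302+1)(953+1)/(262+1) − 1 = 1303·954/263 − 1
= 1243062/263 − 1 ≈ 4726.47 − 1 ≈ 4725.47 → 4725

N ≈ 4725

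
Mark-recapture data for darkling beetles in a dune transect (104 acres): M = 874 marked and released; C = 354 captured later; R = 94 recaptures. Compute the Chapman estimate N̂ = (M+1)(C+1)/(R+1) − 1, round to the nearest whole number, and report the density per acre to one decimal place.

density ≈ 31.4 darkling beetles per acre

N̂ = 875·355/95 − 1 = 310625/95 − 1 ≈ 3268.7 → 3269
Density = N̂ / area = 3269 / 104 ≈ 31.43 → 31.4 per acre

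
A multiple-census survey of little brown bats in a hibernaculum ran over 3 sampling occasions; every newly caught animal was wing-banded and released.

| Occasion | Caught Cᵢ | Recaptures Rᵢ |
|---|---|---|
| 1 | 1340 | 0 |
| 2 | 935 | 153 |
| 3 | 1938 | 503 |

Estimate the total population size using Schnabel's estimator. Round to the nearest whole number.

N ≈ 8179

Marked at large before each occasion: Mᵢ = Σⱼ<ᵢ (Cⱼ − Rⱼ) → M1=0, M2=1340, M3=2122
Σ MᵢCᵢ = 0·1340 + 1340·935 + 2122·1938 = 0 + 1252900 + 4112436 = 5365336
Σ Rᵢ = 0 + 153 + 503 = 656
N̂ = 5365336 / 656 ≈ 8178.9 → 8179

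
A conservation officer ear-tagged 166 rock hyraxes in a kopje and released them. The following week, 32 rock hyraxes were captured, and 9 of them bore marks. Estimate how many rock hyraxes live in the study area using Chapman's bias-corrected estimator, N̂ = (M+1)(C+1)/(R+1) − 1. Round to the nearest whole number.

N̂ = (166+1)(32+1)/(9+1) − 1 = 167·33/10 − 1
= 5511/10 − 1 ≈ 551.1 − 1 ≈ 550.1 → 550

N ≈ 550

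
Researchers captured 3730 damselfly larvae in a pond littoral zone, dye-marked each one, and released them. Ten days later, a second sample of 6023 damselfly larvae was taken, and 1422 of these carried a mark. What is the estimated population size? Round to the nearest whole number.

N = (3730 × 6023) / 1422 = 22465790 / 1422 ≈ 15798.7 → 15799

N ≈ 15,799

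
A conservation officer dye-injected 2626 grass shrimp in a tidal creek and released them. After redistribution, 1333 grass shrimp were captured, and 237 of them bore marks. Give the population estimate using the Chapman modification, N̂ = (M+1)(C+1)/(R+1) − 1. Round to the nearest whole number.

N ≈ 14,723

N̂ = (2626+1)(1333+1)/(237+1) − 1 = 2627·1334/238 − 1
= 3504418/238 − 1 ≈ 14724.4 − 1 ≈ 14723.4 → 14723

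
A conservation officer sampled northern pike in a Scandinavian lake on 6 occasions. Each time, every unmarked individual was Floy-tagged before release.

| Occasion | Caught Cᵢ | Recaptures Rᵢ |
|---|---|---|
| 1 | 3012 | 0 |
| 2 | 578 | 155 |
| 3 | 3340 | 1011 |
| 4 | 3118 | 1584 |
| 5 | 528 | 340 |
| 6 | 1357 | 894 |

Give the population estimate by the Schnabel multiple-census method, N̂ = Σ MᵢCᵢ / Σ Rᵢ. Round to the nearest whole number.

N ≈ 11,345

Marked at large before each occasion: Mᵢ = Σⱼ<ᵢ (Cⱼ − Rⱼ) → M1=0, M2=3012, M3=3435, M4=5764, M5=7298, M6=7486
Σ MᵢCᵢ = 0·3012 + 3012·578 + 3435·3340 + 5764·3118 + 7298·528 + 7486·1357 = 0 + 1740936 + 11472900 + 17972152 + 3853344 + 10158502 = 45197834
Σ Rᵢ = 0 + 155 + 1011 + 1584 + 340 + 894 = 3984
N̂ = 45197834 / 3984 ≈ 11344.8 → 11345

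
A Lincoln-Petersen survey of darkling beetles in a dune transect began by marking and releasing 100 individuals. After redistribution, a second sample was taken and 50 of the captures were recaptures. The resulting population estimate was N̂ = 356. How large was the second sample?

C = 178

From N = M·C/R: C = N·R / M = 356·50 / 100 = 17800 / 100 = 178.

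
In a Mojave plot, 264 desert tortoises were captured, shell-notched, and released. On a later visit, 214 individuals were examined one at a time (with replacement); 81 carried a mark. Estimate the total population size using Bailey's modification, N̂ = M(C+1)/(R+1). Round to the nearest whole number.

N̂ = 264·(214+1)/(81+1) = 264·215/82 = 56760/82 ≈ 692.2 → 692

N ≈ 692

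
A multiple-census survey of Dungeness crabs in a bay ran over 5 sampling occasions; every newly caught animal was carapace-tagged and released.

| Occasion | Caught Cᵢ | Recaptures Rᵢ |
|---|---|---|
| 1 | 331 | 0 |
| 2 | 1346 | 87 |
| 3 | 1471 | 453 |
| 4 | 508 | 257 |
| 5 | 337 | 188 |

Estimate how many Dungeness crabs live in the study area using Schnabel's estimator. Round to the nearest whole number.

Marked at large before each occasion: Mᵢ = Σⱼ<ᵢ (Cⱼ − Rⱼ) → M1=0, M2=331, M3=1590, M4=2608, M5=2859
Σ MᵢCᵢ = 0·331 + 331·1346 + 1590·1471 + 2608·508 + 2859·337 = 0 + 445526 + 2338890 + 1324864 + 963483 = 5072763
Σ Rᵢ = 0 + 87 + 453 + 257 + 188 = 985
N̂ = 5072763 / 985 ≈ 5150.0 → 5150

N ≈ 5150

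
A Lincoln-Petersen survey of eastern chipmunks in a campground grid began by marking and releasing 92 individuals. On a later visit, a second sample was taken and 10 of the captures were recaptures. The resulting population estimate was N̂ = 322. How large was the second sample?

From N = M·C/R: C = N·R / M = 322·10 / 92 = 3220 / 92 = 35.

C = 35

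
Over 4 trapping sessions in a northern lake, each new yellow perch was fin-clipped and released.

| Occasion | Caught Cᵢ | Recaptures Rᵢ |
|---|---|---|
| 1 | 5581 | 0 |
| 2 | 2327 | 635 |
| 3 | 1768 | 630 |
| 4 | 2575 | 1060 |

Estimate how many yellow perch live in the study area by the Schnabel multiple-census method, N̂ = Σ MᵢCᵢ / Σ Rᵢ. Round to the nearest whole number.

Marked at large before each occasion: Mᵢ = Σⱼ<ᵢ (Cⱼ − Rⱼ) → M1=0, M2=5581, M3=7273, M4=8411
Σ MᵢCᵢ = 0·5581 + 5581·2327 + 7273·1768 + 8411·2575 = 0 + 12986987 + 12858664 + 21658325 = 47503976
Σ Rᵢ = 0 + 635 + 630 + 1060 = 2325
N̂ = 47503976 / 2325 ≈ 20431.8 → 20432

N ≈ 20,432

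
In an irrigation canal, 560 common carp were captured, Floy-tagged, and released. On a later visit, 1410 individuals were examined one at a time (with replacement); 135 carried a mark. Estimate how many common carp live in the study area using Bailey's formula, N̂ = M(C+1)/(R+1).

N̂ = 560·(1410+1)/(135+1) = 560·1411/136 = 790160/136 = 5810

N = 5810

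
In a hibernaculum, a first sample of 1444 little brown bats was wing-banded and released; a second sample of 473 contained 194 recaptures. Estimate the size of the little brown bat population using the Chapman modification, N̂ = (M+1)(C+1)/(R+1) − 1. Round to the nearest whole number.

N ≈ 3511

N̂ = (1444+1)(473+1)/(194+1) − 1 = 1445·474/195 − 1
= 684930/195 − 1 ≈ 3512.46 − 1 ≈ 3511.46 → 3511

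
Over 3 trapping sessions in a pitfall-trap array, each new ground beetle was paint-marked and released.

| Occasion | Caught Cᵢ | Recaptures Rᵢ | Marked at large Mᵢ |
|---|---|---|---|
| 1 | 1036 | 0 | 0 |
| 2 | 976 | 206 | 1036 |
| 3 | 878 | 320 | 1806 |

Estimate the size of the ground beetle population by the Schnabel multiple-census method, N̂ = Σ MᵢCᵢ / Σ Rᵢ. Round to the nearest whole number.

Σ MᵢCᵢ = 0·1036 + 1036·976 + 1806·878 = 0 + 1011136 + 1585668 = 2596804
Σ Rᵢ = 0 + 206 + 320 = 526
N̂ = 2596804 / 526 ≈ 4936.9 → 4937

N ≈ 4937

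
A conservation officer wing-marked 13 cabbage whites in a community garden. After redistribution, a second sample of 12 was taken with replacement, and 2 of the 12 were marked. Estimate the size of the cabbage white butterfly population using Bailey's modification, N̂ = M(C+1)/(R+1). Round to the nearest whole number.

N̂ = 13·(12+1)/(2+1) = 13·13/3 = 169/3 ≈ 56.3 → 56

N ≈ 56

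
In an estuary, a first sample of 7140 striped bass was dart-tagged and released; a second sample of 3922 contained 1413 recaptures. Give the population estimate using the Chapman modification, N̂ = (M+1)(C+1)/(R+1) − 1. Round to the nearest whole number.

N ≈ 19,811

N̂ = (7140+1)(3922+1)/(1413+1) − 1 = 7141·3923/1414 − 1
= 28014143/1414 − 1 ≈ 19812.0 − 1 ≈ 19811.0 → 19811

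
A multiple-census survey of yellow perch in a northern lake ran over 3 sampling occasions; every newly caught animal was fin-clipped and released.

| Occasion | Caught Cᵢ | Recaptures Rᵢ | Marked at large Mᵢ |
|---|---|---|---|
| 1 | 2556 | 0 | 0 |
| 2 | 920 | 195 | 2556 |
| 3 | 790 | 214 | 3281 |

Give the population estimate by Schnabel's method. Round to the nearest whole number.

N ≈ 12,087

Σ MᵢCᵢ = 0·2556 + 2556·920 + 3281·790 = 0 + 2351520 + 2591990 = 4943510
Σ Rᵢ = 0 + 195 + 214 = 409
N̂ = 4943510 / 409 ≈ 12086.8 → 12087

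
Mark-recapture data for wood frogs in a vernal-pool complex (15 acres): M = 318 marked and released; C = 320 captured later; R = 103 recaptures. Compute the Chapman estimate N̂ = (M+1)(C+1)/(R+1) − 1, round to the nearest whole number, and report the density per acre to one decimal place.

N̂ = 319·321/104 − 1 = 102399/104 − 1 ≈ 983.6 → 984
Density = N̂ / area = 984 / 15 ≈ 65.60 → 65.6 per acre

density ≈ 65.6 wood frogs per acre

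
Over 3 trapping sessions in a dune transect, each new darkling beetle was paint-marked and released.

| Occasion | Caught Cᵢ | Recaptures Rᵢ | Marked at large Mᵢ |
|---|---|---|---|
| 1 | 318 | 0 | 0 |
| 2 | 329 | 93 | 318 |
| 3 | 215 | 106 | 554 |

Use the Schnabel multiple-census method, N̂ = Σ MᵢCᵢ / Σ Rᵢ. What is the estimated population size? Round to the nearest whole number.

Σ MᵢCᵢ = 0·318 + 318·329 + 554·215 = 0 + 104622 + 119110 = 223732
Σ Rᵢ = 0 + 93 + 106 = 199
N̂ = 223732 / 199 ≈ 1124.3 → 1124

N ≈ 1124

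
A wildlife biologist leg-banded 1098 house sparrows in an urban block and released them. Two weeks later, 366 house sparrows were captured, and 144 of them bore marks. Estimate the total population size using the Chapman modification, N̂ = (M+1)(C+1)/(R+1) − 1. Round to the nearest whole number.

N ≈ 2781

N̂ = (1098+1)(366+1)/(144+1) − 1 = 1099·367/145 − 1
= 403333/145 − 1 ≈ 2781.6 − 1 ≈ 2780.6 → 2781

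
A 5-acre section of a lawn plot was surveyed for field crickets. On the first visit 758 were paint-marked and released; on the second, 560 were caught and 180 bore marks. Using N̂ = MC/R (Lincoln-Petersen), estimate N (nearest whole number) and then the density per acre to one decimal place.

density ≈ 471.6 field crickets per acre

N̂ = 758·560/180 = 424480/180 ≈ 2358.2 → 2358
Density = N̂ / area = 2358 / 5 ≈ 471.60 → 471.6 per acre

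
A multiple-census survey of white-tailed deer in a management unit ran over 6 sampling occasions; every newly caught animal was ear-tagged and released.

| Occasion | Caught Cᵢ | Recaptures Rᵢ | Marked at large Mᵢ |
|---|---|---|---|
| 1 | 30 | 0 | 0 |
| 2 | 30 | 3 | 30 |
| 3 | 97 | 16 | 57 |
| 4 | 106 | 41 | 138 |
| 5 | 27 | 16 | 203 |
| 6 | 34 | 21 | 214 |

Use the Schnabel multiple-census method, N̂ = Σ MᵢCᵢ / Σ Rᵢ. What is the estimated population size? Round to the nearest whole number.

N ≈ 349

Σ MᵢCᵢ = 0·30 + 30·30 + 57·97 + 138·106 + 203·27 + 214·34 = 0 + 900 + 5529 + 14628 + 5481 + 7276 = 33814
Σ Rᵢ = 0 + 3 + 16 + 41 + 16 + 21 = 97
N̂ = 33814 / 97 ≈ 348.6 → 349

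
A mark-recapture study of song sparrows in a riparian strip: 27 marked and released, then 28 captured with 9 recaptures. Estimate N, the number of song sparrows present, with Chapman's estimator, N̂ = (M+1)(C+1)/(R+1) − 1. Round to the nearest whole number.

N̂ = (27+1)(28+1)/(9+1) − 1 = 28·29/10 − 1
= 812/10 − 1 ≈ 81.2 − 1 ≈ 80.2 → 80

N ≈ 80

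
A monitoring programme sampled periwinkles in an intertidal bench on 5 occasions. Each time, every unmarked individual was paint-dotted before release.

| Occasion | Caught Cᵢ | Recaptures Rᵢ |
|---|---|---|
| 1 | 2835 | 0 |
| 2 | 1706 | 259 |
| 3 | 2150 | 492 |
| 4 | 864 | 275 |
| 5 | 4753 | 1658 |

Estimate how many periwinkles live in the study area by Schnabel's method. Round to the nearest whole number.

Marked at large before each occasion: Mᵢ = Σⱼ<ᵢ (Cⱼ − Rⱼ) → M1=0, M2=2835, M3=4282, M4=5940, M5=6529
Σ MᵢCᵢ = 0·2835 + 2835·1706 + 4282·2150 + 5940·864 + 6529·4753 = 0 + 4836510 + 9206300 + 5132160 + 31032337 = 50207307
Σ Rᵢ = 0 + 259 + 492 + 275 + 1658 = 2684
N̂ = 50207307 / 2684 ≈ 18706.2 → 18706

N ≈ 18,706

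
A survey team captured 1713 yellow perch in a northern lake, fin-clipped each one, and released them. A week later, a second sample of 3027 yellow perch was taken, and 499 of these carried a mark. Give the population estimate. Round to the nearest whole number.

Lincoln-Petersen assumes M/N = R/C, so N = M·C / R.
N = (1713 × 3027) / 499 = 5185251 / 499 ≈ 10391.3 → 10391

N ≈ 10,391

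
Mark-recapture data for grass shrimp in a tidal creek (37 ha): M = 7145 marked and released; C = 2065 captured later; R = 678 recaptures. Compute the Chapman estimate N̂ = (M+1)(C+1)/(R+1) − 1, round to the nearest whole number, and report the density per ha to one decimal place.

N̂ = 7146·2066/679 − 1 = 14763636/679 − 1 ≈ 21742.2 → 21742
Density = N̂ / area = 21742 / 37 ≈ 587.62 → 587.6 per ha

density ≈ 587.6 grass shrimp per ha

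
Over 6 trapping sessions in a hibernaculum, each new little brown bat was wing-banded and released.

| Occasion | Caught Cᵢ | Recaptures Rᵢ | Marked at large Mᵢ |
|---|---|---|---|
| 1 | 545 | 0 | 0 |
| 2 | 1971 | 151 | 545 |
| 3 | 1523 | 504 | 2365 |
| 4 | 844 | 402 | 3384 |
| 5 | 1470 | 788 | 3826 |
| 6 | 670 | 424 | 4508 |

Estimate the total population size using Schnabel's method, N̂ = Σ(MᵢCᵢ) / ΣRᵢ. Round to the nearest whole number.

Σ MᵢCᵢ = 0·545 + 545·1971 + 2365·1523 + 3384·844 + 3826·1470 + 4508·670 = 0 + 1074195 + 3601895 + 2856096 + 5624220 + 3020360 = 16176766
Σ Rᵢ = 0 + 151 + 504 + 402 + 788 + 424 = 2269
N̂ = 16176766 / 2269 ≈ 7129.47 → 7129

N ≈ 7129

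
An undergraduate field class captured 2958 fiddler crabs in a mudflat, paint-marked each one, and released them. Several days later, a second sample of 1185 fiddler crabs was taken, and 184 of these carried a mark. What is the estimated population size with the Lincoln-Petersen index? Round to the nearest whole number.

N = (2958 × 1185) / 184 = 3505230 / 184 ≈ 19050.2 → 19050

N ≈ 19,050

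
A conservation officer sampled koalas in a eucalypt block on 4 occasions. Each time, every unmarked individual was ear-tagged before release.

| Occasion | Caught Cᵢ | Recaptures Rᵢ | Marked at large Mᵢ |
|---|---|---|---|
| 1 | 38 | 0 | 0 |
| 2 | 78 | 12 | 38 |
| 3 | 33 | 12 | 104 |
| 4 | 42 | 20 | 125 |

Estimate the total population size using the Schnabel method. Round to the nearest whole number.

Σ MᵢCᵢ = 0·38 + 38·78 + 104·33 + 125·42 = 0 + 2964 + 3432 + 5250 = 11646
Σ Rᵢ = 0 + 12 + 12 + 20 = 44
N̂ = 11646 / 44 ≈ 264.7 → 265

N ≈ 265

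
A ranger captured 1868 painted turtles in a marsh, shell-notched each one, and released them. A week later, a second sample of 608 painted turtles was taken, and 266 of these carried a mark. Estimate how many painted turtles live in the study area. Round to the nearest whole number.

N ≈ 4270

N = (1868 × 608) / 266 = 1135744 / 266 ≈ 4269.7 → 4270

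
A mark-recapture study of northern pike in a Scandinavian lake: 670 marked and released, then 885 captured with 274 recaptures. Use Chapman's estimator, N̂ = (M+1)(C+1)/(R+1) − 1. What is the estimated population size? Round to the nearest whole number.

N ≈ 2161

N̂ = (670+1)(885+1)/(274+1) − 1 = 671·886/275 − 1
= 594506/275 − 1 ≈ 2161.8 − 1 ≈ 2160.8 → 2161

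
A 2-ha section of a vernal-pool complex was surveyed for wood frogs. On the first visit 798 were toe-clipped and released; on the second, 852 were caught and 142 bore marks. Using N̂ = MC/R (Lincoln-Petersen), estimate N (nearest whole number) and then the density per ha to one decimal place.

density ≈ 2394.0 wood frogs per ha

N̂ = 798·852/142 = 679896/142 = 4788
Density = N̂ / area = 4788 / 2 = 2394.0 per ha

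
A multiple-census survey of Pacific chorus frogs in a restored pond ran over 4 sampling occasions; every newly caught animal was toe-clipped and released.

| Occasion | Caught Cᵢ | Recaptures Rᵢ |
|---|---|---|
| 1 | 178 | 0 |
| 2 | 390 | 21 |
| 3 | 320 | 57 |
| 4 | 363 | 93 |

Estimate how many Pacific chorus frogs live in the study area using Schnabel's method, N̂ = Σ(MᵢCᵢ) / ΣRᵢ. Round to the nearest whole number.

N ≈ 3149

Marked at large before each occasion: Mᵢ = Σⱼ<ᵢ (Cⱼ − Rⱼ) → M1=0, M2=178, M3=547, M4=810
Σ MᵢCᵢ = 0·178 + 178·390 + 547·320 + 810·363 = 0 + 69420 + 175040 + 294030 = 538490
Σ Rᵢ = 0 + 21 + 57 + 93 = 171
N̂ = 538490 / 171 ≈ 3149.1 → 3149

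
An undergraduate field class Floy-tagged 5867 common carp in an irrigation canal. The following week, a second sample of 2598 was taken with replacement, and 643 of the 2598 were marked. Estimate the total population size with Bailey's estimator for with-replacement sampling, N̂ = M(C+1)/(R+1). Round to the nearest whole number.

N ≈ 23,678

N̂ = 5867·(2598+1)/(643+1) = 5867·2599/644 = 15248333/644 ≈ 23677.5 → 23678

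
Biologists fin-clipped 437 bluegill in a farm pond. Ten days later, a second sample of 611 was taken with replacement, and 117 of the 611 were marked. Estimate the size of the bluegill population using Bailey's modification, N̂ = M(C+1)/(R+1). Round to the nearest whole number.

N ≈ 2266

N̂ = 437·(611+1)/(117+1) = 437·612/118 = 267444/118 ≈ 2266.47 → 2266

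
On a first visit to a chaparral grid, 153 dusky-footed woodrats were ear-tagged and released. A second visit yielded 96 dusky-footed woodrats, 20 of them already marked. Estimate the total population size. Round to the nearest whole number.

N ≈ 734

Lincoln-Petersen assumes M/N = R/C, so N = M·C / R.
N = (153 × 96) / 20 = 14688 / 20 ≈ 734.4 → 734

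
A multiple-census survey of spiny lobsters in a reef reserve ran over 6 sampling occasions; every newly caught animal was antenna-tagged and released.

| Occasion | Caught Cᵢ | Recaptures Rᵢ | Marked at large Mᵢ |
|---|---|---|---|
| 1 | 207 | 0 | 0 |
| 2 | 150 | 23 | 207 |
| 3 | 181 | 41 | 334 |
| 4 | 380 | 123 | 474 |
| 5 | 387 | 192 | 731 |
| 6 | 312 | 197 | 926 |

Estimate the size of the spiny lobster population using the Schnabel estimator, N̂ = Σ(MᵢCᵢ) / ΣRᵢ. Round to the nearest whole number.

N ≈ 1464

Σ MᵢCᵢ = 0·207 + 207·150 + 334·181 + 474·380 + 731·387 + 926·312 = 0 + 31050 + 60454 + 180120 + 282897 + 288912 = 843433
Σ Rᵢ = 0 + 23 + 41 + 123 + 192 + 197 = 576
N̂ = 843433 / 576 ≈ 1464.3 → 1464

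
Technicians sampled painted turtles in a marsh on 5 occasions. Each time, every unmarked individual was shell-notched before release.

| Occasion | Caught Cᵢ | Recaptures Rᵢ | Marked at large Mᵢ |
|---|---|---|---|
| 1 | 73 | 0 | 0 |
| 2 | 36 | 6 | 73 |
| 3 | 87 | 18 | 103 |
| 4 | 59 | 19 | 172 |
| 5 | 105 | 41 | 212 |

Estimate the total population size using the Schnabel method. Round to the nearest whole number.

Σ MᵢCᵢ = 0·73 + 73·36 + 103·87 + 172·59 + 212·105 = 0 + 2628 + 8961 + 10148 + 22260 = 43997
Σ Rᵢ = 0 + 6 + 18 + 19 + 41 = 84
N̂ = 43997 / 84 ≈ 523.8 → 524

N ≈ 524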